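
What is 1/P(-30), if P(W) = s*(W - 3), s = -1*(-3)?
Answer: -1/99 ≈ -0.010101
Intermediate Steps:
s = 3
P(W) = -9 + 3*W (P(W) = 3*(W - 3) = 3*(-3 + W) = -9 + 3*W)
1/P(-30) = 1/(-9 + 3*(-30)) = 1/(-9 - 90) = 1/(-99) = -1/99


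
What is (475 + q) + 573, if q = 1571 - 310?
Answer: 2309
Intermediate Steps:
q = 1261
(475 + q) + 573 = (475 + 1261) + 573 = 1736 + 573 = 2309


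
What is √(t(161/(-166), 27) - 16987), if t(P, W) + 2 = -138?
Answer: 3*I*√1903 ≈ 130.87*I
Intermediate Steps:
t(P, W) = -140 (t(P, W) = -2 - 138 = -140)
√(t(161/(-166), 27) - 16987) = √(-140 - 16987) = √(-17127) = 3*I*√1903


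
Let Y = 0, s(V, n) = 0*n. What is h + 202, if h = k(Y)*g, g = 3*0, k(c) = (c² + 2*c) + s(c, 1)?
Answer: 202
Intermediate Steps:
s(V, n) = 0
k(c) = c² + 2*c (k(c) = (c² + 2*c) + 0 = c² + 2*c)
g = 0
h = 0 (h = (0*(2 + 0))*0 = (0*2)*0 = 0*0 = 0)
h + 202 = 0 + 202 = 202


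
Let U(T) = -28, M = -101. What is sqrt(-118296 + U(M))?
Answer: 2*I*sqrt(29581) ≈ 343.98*I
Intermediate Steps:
sqrt(-118296 + U(M)) = sqrt(-118296 - 28) = sqrt(-118324) = 2*I*sqrt(29581)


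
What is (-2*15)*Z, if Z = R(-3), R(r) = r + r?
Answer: 180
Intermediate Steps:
R(r) = 2*r
Z = -6 (Z = 2*(-3) = -6)
(-2*15)*Z = -2*15*(-6) = -30*(-6) = 180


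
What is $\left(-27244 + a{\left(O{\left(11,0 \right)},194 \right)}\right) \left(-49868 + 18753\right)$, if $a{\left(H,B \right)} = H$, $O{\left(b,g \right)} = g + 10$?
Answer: $847385910$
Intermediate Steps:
$O{\left(b,g \right)} = 10 + g$
$\left(-27244 + a{\left(O{\left(11,0 \right)},194 \right)}\right) \left(-49868 + 18753\right) = \left(-27244 + \left(10 + 0\right)\right) \left(-49868 + 18753\right) = \left(-27244 + 10\right) \left(-31115\right) = \left(-27234\right) \left(-31115\right) = 847385910$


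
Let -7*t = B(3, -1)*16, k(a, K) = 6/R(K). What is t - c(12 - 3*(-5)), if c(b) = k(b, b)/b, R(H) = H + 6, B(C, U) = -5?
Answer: 23746/2079 ≈ 11.422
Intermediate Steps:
R(H) = 6 + H
k(a, K) = 6/(6 + K)
t = 80/7 (t = -(-5)*16/7 = -⅐*(-80) = 80/7 ≈ 11.429)
c(b) = 6/(b*(6 + b)) (c(b) = (6/(6 + b))/b = 6/(b*(6 + b)))
t - c(12 - 3*(-5)) = 80/7 - 6/((12 - 3*(-5))*(6 + (12 - 3*(-5)))) = 80/7 - 6/((12 - 1*(-15))*(6 + (12 - 1*(-15)))) = 80/7 - 6/((12 + 15)*(6 + (12 + 15))) = 80/7 - 6/(27*(6 + 27)) = 80/7 - 6/(27*33) = 80/7 - 1*2/297 = 80/7 - 2/297 = 23746/2079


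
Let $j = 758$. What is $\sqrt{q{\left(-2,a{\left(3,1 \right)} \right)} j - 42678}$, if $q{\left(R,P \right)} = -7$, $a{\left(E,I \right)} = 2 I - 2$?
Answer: $4 i \sqrt{2999} \approx 219.05 i$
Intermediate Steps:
$a{\left(E,I \right)} = -2 + 2 I$
$\sqrt{q{\left(-2,a{\left(3,1 \right)} \right)} j - 42678} = \sqrt{\left(-7\right) 758 - 42678} = \sqrt{-5306 - 42678} = \sqrt{-47984} = 4 i \sqrt{2999}$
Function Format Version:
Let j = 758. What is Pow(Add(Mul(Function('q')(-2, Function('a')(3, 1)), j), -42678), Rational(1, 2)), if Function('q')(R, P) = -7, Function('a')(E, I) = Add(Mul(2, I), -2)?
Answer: Mul(4, I, Pow(2999, Rational(1, 2))) ≈ Mul(219.05, I)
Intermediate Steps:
Function('a')(E, I) = Add(-2, Mul(2, I))
Pow(Add(Mul(Function('q')(-2, Function('a')(3, 1)), j), -42678), Rational(1, 2)) = Pow(Add(Mul(-7, 758), -42678), Rational(1, 2)) = Pow(Add(-5306, -42678), Rational(1, 2)) = Pow(-47984, Rational(1, 2)) = Mul(4, I, Pow(2999, Rational(1, 2)))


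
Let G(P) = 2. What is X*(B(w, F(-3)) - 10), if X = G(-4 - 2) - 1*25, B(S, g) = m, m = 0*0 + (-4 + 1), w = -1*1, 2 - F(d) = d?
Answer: 299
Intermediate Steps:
F(d) = 2 - d
w = -1
m = -3 (m = 0 - 3 = -3)
B(S, g) = -3
X = -23 (X = 2 - 1*25 = 2 - 25 = -23)
X*(B(w, F(-3)) - 10) = -23*(-3 - 10) = -23*(-13) = 299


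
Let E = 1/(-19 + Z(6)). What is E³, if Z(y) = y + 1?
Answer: -1/1728 ≈ -0.00057870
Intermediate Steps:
Z(y) = 1 + y
E = -1/12 (E = 1/(-19 + (1 + 6)) = 1/(-19 + 7) = 1/(-12) = -1/12 ≈ -0.083333)
E³ = (-1/12)³ = -1/1728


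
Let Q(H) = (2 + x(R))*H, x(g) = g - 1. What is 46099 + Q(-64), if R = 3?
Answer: 45843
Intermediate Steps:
x(g) = -1 + g
Q(H) = 4*H (Q(H) = (2 + (-1 + 3))*H = (2 + 2)*H = 4*H)
46099 + Q(-64) = 46099 + 4*(-64) = 46099 - 256 = 45843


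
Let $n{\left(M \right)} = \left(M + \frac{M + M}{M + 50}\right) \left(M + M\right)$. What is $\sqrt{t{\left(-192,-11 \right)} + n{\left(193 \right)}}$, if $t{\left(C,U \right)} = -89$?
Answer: $\frac{\sqrt{54691149}}{27} \approx 273.9$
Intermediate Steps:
$n{\left(M \right)} = 2 M \left(M + \frac{2 M}{50 + M}\right)$ ($n{\left(M \right)} = \left(M + \frac{2 M}{50 + M}\right) 2 M = 2 M \left(M + \frac{2 M}{50 + M}\right)$)
$\sqrt{t{\left(-192,-11 \right)} + n{\left(193 \right)}} = \sqrt{-89 + \frac{2 \cdot 193^{2} \left(52 + 193\right)}{50 + 193}} = \sqrt{-89 + 2 \cdot 37249 \cdot \frac{1}{243} \cdot 245} = \sqrt{-89 + \frac{18252010}{243}} = \sqrt{\frac{18230383}{243}} = \frac{\sqrt{54691149}}{27}$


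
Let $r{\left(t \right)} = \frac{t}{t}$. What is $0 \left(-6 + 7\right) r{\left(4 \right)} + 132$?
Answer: $132$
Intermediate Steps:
$r{\left(t \right)} = 1$
$0 \left(-6 + 7\right) r{\left(4 \right)} + 132 = 0 \left(-6 + 7\right) 1 + 132 = 0 \cdot 1 \cdot 1 + 132 = 0 \cdot 1 + 132 = 0 + 132 = 132$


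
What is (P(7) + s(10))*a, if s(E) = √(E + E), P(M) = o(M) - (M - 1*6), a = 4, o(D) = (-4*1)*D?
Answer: -116 + 8*√5 ≈ -98.111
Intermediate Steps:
o(D) = -4*D
P(M) = 6 - 5*M (P(M) = -4*M - (M - 1*6) = -4*M - (M - 6) = -4*M - (-6 + M) = -4*M + (6 - M) = 6 - 5*M)
s(E) = √2*√E (s(E) = √(2*E) = √2*√E)
(P(7) + s(10))*a = ((6 - 5*7) + √2*√10)*4 = ((6 - 35) + 2*√5)*4 = (-29 + 2*√5)*4 = -116 + 8*√5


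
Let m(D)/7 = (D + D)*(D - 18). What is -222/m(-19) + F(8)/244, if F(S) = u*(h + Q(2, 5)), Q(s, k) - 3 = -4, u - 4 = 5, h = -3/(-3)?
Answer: -3/133 ≈ -0.022556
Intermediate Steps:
h = 1 (h = -3*(-⅓) = 1)
u = 9 (u = 4 + 5 = 9)
m(D) = 14*D*(-18 + D) (m(D) = 7*((D + D)*(D - 18)) = 7*((2*D)*(-18 + D)) = 7*(2*D*(-18 + D)) = 14*D*(-18 + D))
Q(s, k) = -1 (Q(s, k) = 3 - 4 = -1)
F(S) = 0 (F(S) = 9*(1 - 1) = 9*0 = 0)
-222/m(-19) + F(8)/244 = -222*(-1/(266*(-18 - 19))) + 0/244 = -222/(14*(-19)*(-37)) + 0*(1/244) = -222/9842 + 0 = -222*1/9842 + 0 = -3/133 + 0 = -3/133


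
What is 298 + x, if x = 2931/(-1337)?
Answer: 395495/1337 ≈ 295.81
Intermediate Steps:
x = -2931/1337 (x = 2931*(-1/1337) = -2931/1337 ≈ -2.1922)
298 + x = 298 - 2931/1337 = 395495/1337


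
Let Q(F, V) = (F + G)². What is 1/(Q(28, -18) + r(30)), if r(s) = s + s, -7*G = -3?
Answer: 49/42541 ≈ 0.0011518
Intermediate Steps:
G = 3/7 (G = -⅐*(-3) = 3/7 ≈ 0.42857)
Q(F, V) = (3/7 + F)² (Q(F, V) = (F + 3/7)² = (3/7 + F)²)
r(s) = 2*s
1/(Q(28, -18) + r(30)) = 1/((3 + 7*28)²/49 + 2*30) = 1/((3 + 196)²/49 + 60) = 1/((1/49)*199² + 60) = 1/((1/49)*39601 + 60) = 1/(39601/49 + 60) = 1/(42541/49) = 49/42541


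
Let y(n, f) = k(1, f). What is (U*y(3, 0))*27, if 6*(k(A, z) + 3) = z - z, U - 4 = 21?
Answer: -2025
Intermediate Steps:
U = 25 (U = 4 + 21 = 25)
k(A, z) = -3 (k(A, z) = -3 + (z - z)/6 = -3 + (⅙)*0 = -3 + 0 = -3)
y(n, f) = -3
(U*y(3, 0))*27 = (25*(-3))*27 = -75*27 = -2025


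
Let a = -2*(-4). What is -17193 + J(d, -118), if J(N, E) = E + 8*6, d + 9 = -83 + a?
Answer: -17263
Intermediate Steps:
a = 8
d = -84 (d = -9 + (-83 + 8) = -9 - 75 = -84)
J(N, E) = 48 + E (J(N, E) = E + 48 = 48 + E)
-17193 + J(d, -118) = -17193 + (48 - 118) = -17193 - 70 = -17263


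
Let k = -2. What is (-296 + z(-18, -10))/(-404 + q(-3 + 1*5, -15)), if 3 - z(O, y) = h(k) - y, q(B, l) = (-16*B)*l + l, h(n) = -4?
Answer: -299/61 ≈ -4.9016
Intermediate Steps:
q(B, l) = l - 16*B*l (q(B, l) = -16*B*l + l = l - 16*B*l)
z(O, y) = 7 + y (z(O, y) = 3 - (-4 - y) = 3 + (4 + y) = 7 + y)
(-296 + z(-18, -10))/(-404 + q(-3 + 1*5, -15)) = (-296 + (7 - 10))/(-404 - 15*(1 - 16*(-3 + 1*5))) = (-296 - 3)/(-404 - 15*(1 - 16*(-3 + 5))) = -299/(-404 - 15*(1 - 16*2)) = -299/(-404 - 15*(1 - 32)) = -299/(-404 - 15*(-31)) = -299/(-404 + 465) = -299/61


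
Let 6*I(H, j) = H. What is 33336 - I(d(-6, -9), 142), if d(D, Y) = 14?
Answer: 100001/3 ≈ 33334.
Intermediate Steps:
I(H, j) = H/6
33336 - I(d(-6, -9), 142) = 33336 - 14/6 = 33336 - 1*7/3 = 33336 - 7/3 = 100001/3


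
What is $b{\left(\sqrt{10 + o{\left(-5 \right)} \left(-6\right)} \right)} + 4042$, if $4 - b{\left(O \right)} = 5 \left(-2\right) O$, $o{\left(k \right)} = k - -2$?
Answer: $4046 + 20 \sqrt{7} \approx 4098.9$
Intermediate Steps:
$o{\left(k \right)} = 2 + k$ ($o{\left(k \right)} = k + 2 = 2 + k$)
$b{\left(O \right)} = 4 + 10 O$ ($b{\left(O \right)} = 4 - 5 \left(-2\right) O = 4 - - 10 O = 4 + 10 O$)
$b{\left(\sqrt{10 + o{\left(-5 \right)} \left(-6\right)} \right)} + 4042 = \left(4 + 10 \sqrt{10 + \left(2 - 5\right) \left(-6\right)}\right) + 4042 = \left(4 + 10 \sqrt{10 - -18}\right) + 4042 = \left(4 + 10 \sqrt{10 + 18}\right) + 4042 = \left(4 + 10 \sqrt{28}\right) + 4042 = \left(4 + 10 \cdot 2 \sqrt{7}\right) + 4042 = \left(4 + 20 \sqrt{7}\right) + 4042 = 4046 + 20 \sqrt{7}$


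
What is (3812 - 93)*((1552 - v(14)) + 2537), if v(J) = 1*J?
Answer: 15154925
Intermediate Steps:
v(J) = J
(3812 - 93)*((1552 - v(14)) + 2537) = (3812 - 93)*((1552 - 1*14) + 2537) = 3719*((1552 - 14) + 2537) = 3719*(1538 + 2537) = 3719*4075 = 15154925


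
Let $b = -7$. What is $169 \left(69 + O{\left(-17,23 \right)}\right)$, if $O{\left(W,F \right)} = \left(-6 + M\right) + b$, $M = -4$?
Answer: $8788$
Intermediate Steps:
$O{\left(W,F \right)} = -17$ ($O{\left(W,F \right)} = \left(-6 - 4\right) - 7 = -10 - 7 = -17$)
$169 \left(69 + O{\left(-17,23 \right)}\right) = 169 \left(69 - 17\right) = 169 \cdot 52 = 8788$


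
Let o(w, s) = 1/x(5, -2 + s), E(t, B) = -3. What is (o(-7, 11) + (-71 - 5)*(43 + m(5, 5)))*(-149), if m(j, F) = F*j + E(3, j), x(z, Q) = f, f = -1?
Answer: 736209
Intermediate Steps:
x(z, Q) = -1
m(j, F) = -3 + F*j (m(j, F) = F*j - 3 = -3 + F*j)
o(w, s) = -1 (o(w, s) = 1/(-1) = -1)
(o(-7, 11) + (-71 - 5)*(43 + m(5, 5)))*(-149) = (-1 + (-71 - 5)*(43 + (-3 + 5*5)))*(-149) = (-1 - 76*(43 + (-3 + 25)))*(-149) = (-1 - 76*(43 + 22))*(-149) = (-1 - 76*65)*(-149) = (-1 - 4940)*(-149) = -4941*(-149) = 736209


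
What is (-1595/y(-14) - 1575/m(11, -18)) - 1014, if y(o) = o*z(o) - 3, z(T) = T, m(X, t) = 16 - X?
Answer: -258092/193 ≈ -1337.3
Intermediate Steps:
y(o) = -3 + o² (y(o) = o*o - 3 = o² - 3 = -3 + o²)
(-1595/y(-14) - 1575/m(11, -18)) - 1014 = (-1595/(-3 + (-14)²) - 1575/(16 - 1*11)) - 1014 = (-1595/(-3 + 196) - 1575/(16 - 11)) - 1014 = (-1595/193 - 1575/5) - 1014 = (-1595*1/193 - 1575*⅕) - 1014 = (-1595/193 - 315) - 1014 = -62390/193 - 1014 = -258092/193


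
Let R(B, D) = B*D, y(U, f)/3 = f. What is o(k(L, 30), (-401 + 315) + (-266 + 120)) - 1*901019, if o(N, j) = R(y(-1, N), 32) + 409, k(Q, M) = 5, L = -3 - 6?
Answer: -900130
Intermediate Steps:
L = -9
y(U, f) = 3*f
o(N, j) = 409 + 96*N (o(N, j) = (3*N)*32 + 409 = 96*N + 409 = 409 + 96*N)
o(k(L, 30), (-401 + 315) + (-266 + 120)) - 1*901019 = (409 + 96*5) - 1*901019 = (409 + 480) - 901019 = 889 - 901019 = -900130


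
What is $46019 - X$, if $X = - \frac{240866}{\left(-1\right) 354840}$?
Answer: $\frac{8164570547}{177420} \approx 46018.0$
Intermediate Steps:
$X = \frac{120433}{177420}$ ($X = - \frac{240866}{-354840} = \left(-240866\right) \left(- \frac{1}{354840}\right) = \frac{120433}{177420} \approx 0.6788$)
$46019 - X = 46019 - \frac{120433}{177420} = \frac{8164570547}{177420}$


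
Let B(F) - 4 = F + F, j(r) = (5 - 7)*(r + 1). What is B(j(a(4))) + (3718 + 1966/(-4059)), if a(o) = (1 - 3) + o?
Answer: 15056924/4059 ≈ 3709.5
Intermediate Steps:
a(o) = -2 + o
j(r) = -2 - 2*r (j(r) = -2*(1 + r) = -2 - 2*r)
B(F) = 4 + 2*F (B(F) = 4 + (F + F) = 4 + 2*F)
B(j(a(4))) + (3718 + 1966/(-4059)) = (4 + 2*(-2 - 2*(-2 + 4))) + (3718 + 1966/(-4059)) = (4 + 2*(-2 - 2*2)) + (3718 + 1966*(-1/4059)) = (4 + 2*(-2 - 4)) + (3718 - 1966/4059) = (4 + 2*(-6)) + 15089396/4059 = (4 - 12) + 15089396/4059 = -8 + 15089396/4059 = 15056924/4059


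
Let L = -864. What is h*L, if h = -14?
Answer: 12096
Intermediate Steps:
h*L = -14*(-864) = 12096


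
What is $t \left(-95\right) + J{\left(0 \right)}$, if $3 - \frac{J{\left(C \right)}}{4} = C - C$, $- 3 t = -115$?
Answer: $- \frac{10889}{3} \approx -3629.7$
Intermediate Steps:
$t = \frac{115}{3}$ ($t = \left(- \frac{1}{3}\right) \left(-115\right) = \frac{115}{3} \approx 38.333$)
$J{\left(C \right)} = 12$ ($J{\left(C \right)} = 12 - 4 \left(C - C\right) = 12 - 0 = 12 + 0 = 12$)
$t \left(-95\right) + J{\left(0 \right)} = \frac{115}{3} \left(-95\right) + 12 = - \frac{10925}{3} + 12 = - \frac{10889}{3}$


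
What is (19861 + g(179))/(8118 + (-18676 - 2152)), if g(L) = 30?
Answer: -19891/12710 ≈ -1.5650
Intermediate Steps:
(19861 + g(179))/(8118 + (-18676 - 2152)) = (19861 + 30)/(8118 + (-18676 - 2152)) = 19891/(8118 - 20828) = 19891/(-12710) = 19891*(-1/12710) = -19891/12710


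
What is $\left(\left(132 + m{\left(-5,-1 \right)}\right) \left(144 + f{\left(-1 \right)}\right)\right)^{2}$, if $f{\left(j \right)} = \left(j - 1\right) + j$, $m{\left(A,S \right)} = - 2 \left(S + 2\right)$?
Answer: $335988900$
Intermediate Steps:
$m{\left(A,S \right)} = -4 - 2 S$ ($m{\left(A,S \right)} = - 2 \left(2 + S\right) = -4 - 2 S$)
$f{\left(j \right)} = -1 + 2 j$ ($f{\left(j \right)} = \left(-1 + j\right) + j = -1 + 2 j$)
$\left(\left(132 + m{\left(-5,-1 \right)}\right) \left(144 + f{\left(-1 \right)}\right)\right)^{2} = \left(\left(132 - 2\right) \left(144 + \left(-1 + 2 \left(-1\right)\right)\right)\right)^{2} = \left(\left(132 + \left(-4 + 2\right)\right) \left(144 - 3\right)\right)^{2} = \left(\left(132 - 2\right) \left(144 - 3\right)\right)^{2} = \left(130 \cdot 141\right)^{2} = 18330^{2} = 335988900$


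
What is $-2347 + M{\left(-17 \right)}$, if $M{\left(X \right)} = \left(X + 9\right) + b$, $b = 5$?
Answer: $-2350$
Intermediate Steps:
$M{\left(X \right)} = 14 + X$ ($M{\left(X \right)} = \left(X + 9\right) + 5 = \left(9 + X\right) + 5 = 14 + X$)
$-2347 + M{\left(-17 \right)} = -2347 + \left(14 - 17\right) = -2347 - 3 = -2350$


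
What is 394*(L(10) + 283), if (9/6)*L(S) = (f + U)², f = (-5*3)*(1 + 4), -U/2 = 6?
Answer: 2099626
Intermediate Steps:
U = -12 (U = -2*6 = -12)
f = -75 (f = -15*5 = -75)
L(S) = 5046 (L(S) = 2*(-75 - 12)²/3 = (⅔)*(-87)² = (⅔)*7569 = 5046)
394*(L(10) + 283) = 394*(5046 + 283) = 394*5329 = 2099626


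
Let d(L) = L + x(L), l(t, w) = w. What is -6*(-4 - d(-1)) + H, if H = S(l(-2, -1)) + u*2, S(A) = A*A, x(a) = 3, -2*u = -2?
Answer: 39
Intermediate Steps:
u = 1 (u = -1/2*(-2) = 1)
d(L) = 3 + L (d(L) = L + 3 = 3 + L)
S(A) = A**2
H = 3 (H = (-1)**2 + 1*2 = 1 + 2 = 3)
-6*(-4 - d(-1)) + H = -6*(-4 - (3 - 1)) + 3 = -6*(-4 - 1*2) + 3 = -6*(-4 - 2) + 3 = -6*(-6) + 3 = 36 + 3 = 39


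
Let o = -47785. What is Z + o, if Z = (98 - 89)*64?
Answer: -47209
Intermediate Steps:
Z = 576 (Z = 9*64 = 576)
Z + o = 576 - 47785 = -47209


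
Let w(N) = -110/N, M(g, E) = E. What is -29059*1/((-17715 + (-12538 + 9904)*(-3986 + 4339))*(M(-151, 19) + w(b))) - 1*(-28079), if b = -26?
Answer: 8034809990353/286150134 ≈ 28079.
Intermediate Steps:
-29059*1/((-17715 + (-12538 + 9904)*(-3986 + 4339))*(M(-151, 19) + w(b))) - 1*(-28079) = -29059*1/((-17715 + (-12538 + 9904)*(-3986 + 4339))*(19 - 110/(-26))) - 1*(-28079) = -29059*1/((-17715 - 2634*353)*(19 - 110*(-1/26))) + 28079 = -29059*1/((-17715 - 929802)*(19 + 55/13)) + 28079 = -29059/((302/13)*(-947517)) + 28079 = -29059/(-286150134/13) + 28079 = -29059*(-13/286150134) + 28079 = 377767/286150134 + 28079 = 8034809990353/286150134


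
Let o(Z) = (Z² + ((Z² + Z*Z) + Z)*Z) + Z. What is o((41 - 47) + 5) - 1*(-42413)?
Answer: 42412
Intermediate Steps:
o(Z) = Z + Z² + Z*(Z + 2*Z²) (o(Z) = (Z² + ((Z² + Z²) + Z)*Z) + Z = (Z² + (2*Z² + Z)*Z) + Z = (Z² + (Z + 2*Z²)*Z) + Z = (Z² + Z*(Z + 2*Z²)) + Z = Z + Z² + Z*(Z + 2*Z²))
o((41 - 47) + 5) - 1*(-42413) = ((41 - 47) + 5)*(1 + 2*((41 - 47) + 5) + 2*((41 - 47) + 5)²) - 1*(-42413) = (-6 + 5)*(1 + 2*(-6 + 5) + 2*(-6 + 5)²) + 42413 = -(1 + 2*(-1) + 2*(-1)²) + 42413 = -(1 - 2 + 2*1) + 42413 = -(1 - 2 + 2) + 42413 = -1*1 + 42413 = -1 + 42413 = 42412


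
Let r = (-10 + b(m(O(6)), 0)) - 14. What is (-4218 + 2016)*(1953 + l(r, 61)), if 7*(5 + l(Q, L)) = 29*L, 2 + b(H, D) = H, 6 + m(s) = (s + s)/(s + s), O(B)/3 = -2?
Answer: -33921810/7 ≈ -4.8460e+6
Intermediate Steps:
O(B) = -6 (O(B) = 3*(-2) = -6)
m(s) = -5 (m(s) = -6 + (s + s)/(s + s) = -6 + (2*s)/((2*s)) = -6 + (2*s)*(1/(2*s)) = -6 + 1 = -5)
b(H, D) = -2 + H
r = -31 (r = (-10 + (-2 - 5)) - 14 = (-10 - 7) - 14 = -17 - 14 = -31)
l(Q, L) = -5 + 29*L/7 (l(Q, L) = -5 + (29*L)/7 = -5 + 29*L/7)
(-4218 + 2016)*(1953 + l(r, 61)) = (-4218 + 2016)*(1953 + (-5 + (29/7)*61)) = -2202*(1953 + (-5 + 1769/7)) = -2202*(1953 + 1734/7) = -2202*15405/7 = -33921810/7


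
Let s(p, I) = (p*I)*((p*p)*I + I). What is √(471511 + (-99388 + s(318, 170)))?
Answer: √929359347123 ≈ 9.6403e+5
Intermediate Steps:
s(p, I) = I*p*(I + I*p²) (s(p, I) = (I*p)*(p²*I + I) = (I*p)*(I*p² + I) = (I*p)*(I + I*p²) = I*p*(I + I*p²))
√(471511 + (-99388 + s(318, 170))) = √(471511 + (-99388 + 318*170²*(1 + 318²))) = √(471511 + (-99388 + 318*28900*(1 + 101124))) = √(471511 + (-99388 + 318*28900*101125)) = √(471511 + (-99388 + 929358975000)) = √(471511 + 929358875612) = √929359347123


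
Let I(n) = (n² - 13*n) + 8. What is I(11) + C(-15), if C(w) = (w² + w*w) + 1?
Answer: 437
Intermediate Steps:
C(w) = 1 + 2*w² (C(w) = (w² + w²) + 1 = 2*w² + 1 = 1 + 2*w²)
I(n) = 8 + n² - 13*n
I(11) + C(-15) = (8 + 11² - 13*11) + (1 + 2*(-15)²) = (8 + 121 - 143) + (1 + 2*225) = -14 + (1 + 450) = -14 + 451 = 437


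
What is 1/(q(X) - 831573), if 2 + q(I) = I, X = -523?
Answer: -1/832098 ≈ -1.2018e-6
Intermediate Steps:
q(I) = -2 + I
1/(q(X) - 831573) = 1/((-2 - 523) - 831573) = 1/(-525 - 831573) = 1/(-832098) = -1/832098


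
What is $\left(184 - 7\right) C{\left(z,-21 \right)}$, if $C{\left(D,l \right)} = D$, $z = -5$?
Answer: $-885$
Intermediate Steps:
$\left(184 - 7\right) C{\left(z,-21 \right)} = \left(184 - 7\right) \left(-5\right) = 177 \left(-5\right) = -885$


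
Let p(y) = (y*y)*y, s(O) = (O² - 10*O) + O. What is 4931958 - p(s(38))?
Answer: -1333341250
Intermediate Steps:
s(O) = O² - 9*O
p(y) = y³ (p(y) = y²*y = y³)
4931958 - p(s(38)) = 4931958 - (38*(-9 + 38))³ = 4931958 - (38*29)³ = 4931958 - 1*1102³ = 4931958 - 1*1338273208 = 4931958 - 1338273208 = -1333341250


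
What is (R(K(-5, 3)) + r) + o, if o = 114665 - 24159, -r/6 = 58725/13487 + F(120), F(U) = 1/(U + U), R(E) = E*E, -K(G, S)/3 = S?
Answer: 48855767273/539480 ≈ 90561.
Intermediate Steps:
K(G, S) = -3*S
R(E) = E²
F(U) = 1/(2*U)
r = -14107487/539480 (r = -6*(58725/13487 + (½)/120) = -6*(58725*(1/13487) + (½)*(1/120)) = -6*(58725/13487 + 1/240) = -6*14107487/3236880 = -14107487/539480 ≈ -26.150)
o = 90506
(R(K(-5, 3)) + r) + o = ((-3*3)² - 14107487/539480) + 90506 = ((-9)² - 14107487/539480) + 90506 = (81 - 14107487/539480) + 90506 = 29590393/539480 + 90506 = 48855767273/539480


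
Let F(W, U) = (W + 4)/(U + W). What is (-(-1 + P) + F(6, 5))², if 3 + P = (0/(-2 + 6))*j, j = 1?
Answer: 2916/121 ≈ 24.099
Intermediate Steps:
F(W, U) = (4 + W)/(U + W)
P = -3 (P = -3 + (0/(-2 + 6))*1 = -3 + (0/4)*1 = -3 + ((¼)*0)*1 = -3 + 0*1 = -3 + 0 = -3)
(-(-1 + P) + F(6, 5))² = (-(-1 - 3) + (4 + 6)/(5 + 6))² = (-1*(-4) + 10/11)² = (4 + (1/11)*10)² = (4 + 10/11)² = (54/11)² = 2916/121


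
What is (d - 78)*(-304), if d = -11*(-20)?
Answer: -43168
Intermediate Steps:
d = 220
(d - 78)*(-304) = (220 - 78)*(-304) = 142*(-304) = -43168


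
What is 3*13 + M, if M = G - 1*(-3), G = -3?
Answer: 39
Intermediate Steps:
M = 0 (M = -3 - 1*(-3) = -3 + 3 = 0)
3*13 + M = 3*13 + 0 = 39 + 0 = 39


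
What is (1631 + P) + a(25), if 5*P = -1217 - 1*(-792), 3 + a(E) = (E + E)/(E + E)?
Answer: 1544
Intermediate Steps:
a(E) = -2 (a(E) = -3 + (E + E)/(E + E) = -3 + (2*E)/((2*E)) = -3 + (2*E)*(1/(2*E)) = -3 + 1 = -2)
P = -85 (P = (-1217 - 1*(-792))/5 = (-1217 + 792)/5 = (⅕)*(-425) = -85)
(1631 + P) + a(25) = (1631 - 85) - 2 = 1546 - 2 = 1544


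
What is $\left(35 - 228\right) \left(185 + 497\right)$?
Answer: $-131626$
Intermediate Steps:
$\left(35 - 228\right) \left(185 + 497\right) = \left(35 - 228\right) 682 = \left(-193\right) 682 = -131626$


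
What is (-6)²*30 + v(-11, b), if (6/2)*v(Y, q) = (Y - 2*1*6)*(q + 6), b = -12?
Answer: 1126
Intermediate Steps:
v(Y, q) = (-12 + Y)*(6 + q)/3 (v(Y, q) = ((Y - 2*1*6)*(q + 6))/3 = ((Y - 2*6)*(6 + q))/3 = ((Y - 12)*(6 + q))/3 = ((-12 + Y)*(6 + q))/3 = (-12 + Y)*(6 + q)/3)
(-6)²*30 + v(-11, b) = (-6)²*30 + (-24 - 4*(-12) + 2*(-11) + (⅓)*(-11)*(-12)) = 36*30 + (-24 + 48 - 22 + 44) = 1080 + 46 = 1126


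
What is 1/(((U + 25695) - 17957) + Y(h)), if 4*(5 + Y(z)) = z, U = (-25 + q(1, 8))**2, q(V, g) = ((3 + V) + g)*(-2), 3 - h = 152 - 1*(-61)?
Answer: 2/20163 ≈ 9.9192e-5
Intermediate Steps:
h = -210 (h = 3 - (152 - 1*(-61)) = 3 - (152 + 61) = 3 - 1*213 = 3 - 213 = -210)
q(V, g) = -6 - 2*V - 2*g (q(V, g) = (3 + V + g)*(-2) = -6 - 2*V - 2*g)
U = 2401 (U = (-25 + (-6 - 2*1 - 2*8))**2 = (-25 + (-6 - 2 - 16))**2 = (-25 - 24)**2 = (-49)**2 = 2401)
Y(z) = -5 + z/4
1/(((U + 25695) - 17957) + Y(h)) = 1/(((2401 + 25695) - 17957) + (-5 + (1/4)*(-210))) = 1/((28096 - 17957) + (-5 - 105/2)) = 1/(10139 - 115/2) = 1/(20163/2) = 2/20163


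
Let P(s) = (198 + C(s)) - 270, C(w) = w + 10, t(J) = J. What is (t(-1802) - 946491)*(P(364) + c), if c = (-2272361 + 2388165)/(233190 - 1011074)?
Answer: -55666023346263/194471 ≈ -2.8624e+8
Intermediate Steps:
C(w) = 10 + w
c = -28951/194471 (c = 115804/(-777884) = 115804*(-1/777884) = -28951/194471 ≈ -0.14887)
P(s) = -62 + s (P(s) = (198 + (10 + s)) - 270 = (208 + s) - 270 = -62 + s)
(t(-1802) - 946491)*(P(364) + c) = (-1802 - 946491)*((-62 + 364) - 28951/194471) = -948293*(302 - 28951/194471) = -948293*58701291/194471 = -55666023346263/194471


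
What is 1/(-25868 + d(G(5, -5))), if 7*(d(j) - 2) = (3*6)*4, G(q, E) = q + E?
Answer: -7/180990 ≈ -3.8676e-5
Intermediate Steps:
G(q, E) = E + q
d(j) = 86/7 (d(j) = 2 + ((3*6)*4)/7 = 2 + (18*4)/7 = 2 + (1/7)*72 = 2 + 72/7 = 86/7)
1/(-25868 + d(G(5, -5))) = 1/(-25868 + 86/7) = 1/(-180990/7) = -7/180990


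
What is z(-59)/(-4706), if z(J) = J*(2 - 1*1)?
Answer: 59/4706 ≈ 0.012537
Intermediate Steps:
z(J) = J (z(J) = J*(2 - 1) = J*1 = J)
z(-59)/(-4706) = -59/(-4706) = -59*(-1/4706) = 59/4706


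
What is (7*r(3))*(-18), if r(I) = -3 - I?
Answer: 756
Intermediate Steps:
(7*r(3))*(-18) = (7*(-3 - 1*3))*(-18) = (7*(-3 - 3))*(-18) = (7*(-6))*(-18) = -42*(-18) = 756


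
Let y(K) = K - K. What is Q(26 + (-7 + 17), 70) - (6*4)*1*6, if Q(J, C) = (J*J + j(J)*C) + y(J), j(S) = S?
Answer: 3672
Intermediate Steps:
y(K) = 0
Q(J, C) = J**2 + C*J (Q(J, C) = (J*J + J*C) + 0 = (J**2 + C*J) + 0 = J**2 + C*J)
Q(26 + (-7 + 17), 70) - (6*4)*1*6 = (26 + (-7 + 17))*(70 + (26 + (-7 + 17))) - (6*4)*1*6 = (26 + 10)*(70 + (26 + 10)) - 24*1*6 = 36*(70 + 36) - 24*6 = 36*106 - 1*144 = 3816 - 144 = 3672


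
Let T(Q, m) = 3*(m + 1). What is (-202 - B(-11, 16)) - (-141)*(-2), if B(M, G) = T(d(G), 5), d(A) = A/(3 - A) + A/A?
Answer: -502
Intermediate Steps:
d(A) = 1 + A/(3 - A) (d(A) = A/(3 - A) + 1 = 1 + A/(3 - A))
T(Q, m) = 3 + 3*m (T(Q, m) = 3*(1 + m) = 3 + 3*m)
B(M, G) = 18 (B(M, G) = 3 + 3*5 = 3 + 15 = 18)
(-202 - B(-11, 16)) - (-141)*(-2) = (-202 - 1*18) - (-141)*(-2) = (-202 - 18) - 1*282 = -220 - 282 = -502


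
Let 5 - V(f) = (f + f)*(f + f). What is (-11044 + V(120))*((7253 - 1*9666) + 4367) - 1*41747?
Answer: -134162353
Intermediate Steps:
V(f) = 5 - 4*f² (V(f) = 5 - (f + f)*(f + f) = 5 - 2*f*2*f = 5 - 4*f²)
(-11044 + V(120))*((7253 - 1*9666) + 4367) - 1*41747 = (-11044 + (5 - 4*120²))*((7253 - 1*9666) + 4367) - 1*41747 = (-11044 + (5 - 4*14400))*((7253 - 9666) + 4367) - 41747 = (-11044 + (5 - 57600))*(-2413 + 4367) - 41747 = (-11044 - 57595)*1954 - 41747 = -68639*1954 - 41747 = -134120606 - 41747 = -134162353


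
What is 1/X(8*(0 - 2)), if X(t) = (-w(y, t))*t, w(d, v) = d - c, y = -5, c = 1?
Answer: -1/96 ≈ -0.010417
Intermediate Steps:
w(d, v) = -1 + d (w(d, v) = d - 1*1 = d - 1 = -1 + d)
X(t) = 6*t (X(t) = (-(-1 - 5))*t = (-1*(-6))*t = 6*t)
1/X(8*(0 - 2)) = 1/(6*(8*(0 - 2))) = 1/(6*(8*(-2))) = 1/(6*(-16)) = 1/(-96) = -1/96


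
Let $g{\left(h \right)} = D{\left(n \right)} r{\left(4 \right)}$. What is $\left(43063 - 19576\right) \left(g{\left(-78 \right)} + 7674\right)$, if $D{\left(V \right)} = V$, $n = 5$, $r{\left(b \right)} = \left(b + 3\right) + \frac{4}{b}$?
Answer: $181178718$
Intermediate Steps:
$r{\left(b \right)} = 3 + b + \frac{4}{b}$ ($r{\left(b \right)} = \left(3 + b\right) + \frac{4}{b} = 3 + b + \frac{4}{b}$)
$g{\left(h \right)} = 40$ ($g{\left(h \right)} = 5 \left(3 + 4 + \frac{4}{4}\right) = 5 \left(3 + 4 + 4 \cdot \frac{1}{4}\right) = 5 \left(3 + 4 + 1\right) = 5 \cdot 8 = 40$)
$\left(43063 - 19576\right) \left(g{\left(-78 \right)} + 7674\right) = \left(43063 - 19576\right) \left(40 + 7674\right) = 23487 \cdot 7714 = 181178718$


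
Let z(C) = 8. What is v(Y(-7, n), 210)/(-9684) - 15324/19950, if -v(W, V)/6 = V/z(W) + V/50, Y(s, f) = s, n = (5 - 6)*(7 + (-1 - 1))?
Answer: -5361213/7155400 ≈ -0.74925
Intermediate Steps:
n = -5 (n = -(7 - 2) = -1*5 = -5)
v(W, V) = -87*V/100 (v(W, V) = -6*(V/8 + V/50) = -87*V/100)
v(Y(-7, n), 210)/(-9684) - 15324/19950 = -87/100*210/(-9684) - 15324/19950 = -1827/10*(-1/9684) - 15324*1/19950 = 203/10760 - 2554/3325 = -5361213/7155400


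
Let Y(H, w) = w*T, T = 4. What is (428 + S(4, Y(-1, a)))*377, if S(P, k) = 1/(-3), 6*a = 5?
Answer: 483691/3 ≈ 1.6123e+5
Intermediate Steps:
a = ⅚ (a = (⅙)*5 = ⅚ ≈ 0.83333)
Y(H, w) = 4*w (Y(H, w) = w*4 = 4*w)
S(P, k) = -⅓
(428 + S(4, Y(-1, a)))*377 = (428 - ⅓)*377 = (1283/3)*377 = 483691/3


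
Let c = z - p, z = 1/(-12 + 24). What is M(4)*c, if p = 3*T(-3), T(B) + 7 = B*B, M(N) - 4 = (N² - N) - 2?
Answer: -497/6 ≈ -82.833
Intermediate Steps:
z = 1/12 ≈ 0.083333
M(N) = 2 + N² - N (M(N) = 4 + ((N² - N) - 2) = 4 + (-2 + N² - N) = 2 + N² - N)
T(B) = -7 + B² (T(B) = -7 + B*B = -7 + B²)
p = 6 (p = 3*(-7 + (-3)²) = 3*(-7 + 9) = 3*2 = 6)
c = -71/12 (c = 1/12 - 1*6 = 1/12 - 6 = -71/12 ≈ -5.9167)
M(4)*c = (2 + 4² - 1*4)*(-71/12) = (2 + 16 - 4)*(-71/12) = 14*(-71/12) = -497/6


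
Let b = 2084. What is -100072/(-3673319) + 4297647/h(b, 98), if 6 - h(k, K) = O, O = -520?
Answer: 15786681018265/1932165794 ≈ 8170.5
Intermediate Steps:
h(k, K) = 526 (h(k, K) = 6 - 1*(-520) = 6 + 520 = 526)
-100072/(-3673319) + 4297647/h(b, 98) = -100072/(-3673319) + 4297647/526 = -100072*(-1/3673319) + 4297647*(1/526) = 100072/3673319 + 4297647/526 = 15786681018265/1932165794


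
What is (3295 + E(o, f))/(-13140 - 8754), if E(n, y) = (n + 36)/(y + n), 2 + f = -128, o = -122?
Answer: -415213/2758644 ≈ -0.15051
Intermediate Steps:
f = -130 (f = -2 - 128 = -130)
E(n, y) = (36 + n)/(n + y)
(3295 + E(o, f))/(-13140 - 8754) = (3295 + (36 - 122)/(-122 - 130))/(-13140 - 8754) = (3295 - 86/(-252))/(-21894) = (3295 - 1/252*(-86))*(-1/21894) = (3295 + 43/126)*(-1/21894) = (415213/126)*(-1/21894) = -415213/2758644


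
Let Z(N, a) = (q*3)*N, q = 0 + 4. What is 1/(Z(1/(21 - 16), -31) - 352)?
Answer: -5/1748 ≈ -0.0028604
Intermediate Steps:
q = 4
Z(N, a) = 12*N (Z(N, a) = (4*3)*N = 12*N)
1/(Z(1/(21 - 16), -31) - 352) = 1/(12/(21 - 16) - 352) = 1/(12/5 - 352) = 1/(-1748/5) = -5/1748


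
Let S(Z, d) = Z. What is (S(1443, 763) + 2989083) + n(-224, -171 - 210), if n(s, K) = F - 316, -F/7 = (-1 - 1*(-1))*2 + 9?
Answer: 2990147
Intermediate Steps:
F = -63 (F = -7*((-1 - 1*(-1))*2 + 9) = -7*((-1 + 1)*2 + 9) = -7*(0*2 + 9) = -7*(0 + 9) = -7*9 = -63)
n(s, K) = -379 (n(s, K) = -63 - 316 = -379)
(S(1443, 763) + 2989083) + n(-224, -171 - 210) = (1443 + 2989083) - 379 = 2990526 - 379 = 2990147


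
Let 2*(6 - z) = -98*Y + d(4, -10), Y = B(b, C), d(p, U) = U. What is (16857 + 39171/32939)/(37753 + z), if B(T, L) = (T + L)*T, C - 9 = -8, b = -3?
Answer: 92548649/208932077 ≈ 0.44296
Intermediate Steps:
C = 1 (C = 9 - 8 = 1)
B(T, L) = T*(L + T) (B(T, L) = (L + T)*T = T*(L + T))
Y = 6 (Y = -3*(1 - 3) = -3*(-2) = 6)
z = 305 (z = 6 - (-98*6 - 10)/2 = 6 - (-588 - 10)/2 = 6 - ½*(-598) = 6 + 299 = 305)
(16857 + 39171/32939)/(37753 + z) = (16857 + 39171/32939)/(37753 + 305) = (16857 + 39171*(1/32939))/38058 = (16857 + 39171/32939)*(1/38058) = (555291894/32939)*(1/38058) = 92548649/208932077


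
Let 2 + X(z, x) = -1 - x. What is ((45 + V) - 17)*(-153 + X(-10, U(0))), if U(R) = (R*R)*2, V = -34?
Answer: 936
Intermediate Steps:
U(R) = 2*R**2 (U(R) = R**2*2 = 2*R**2)
X(z, x) = -3 - x (X(z, x) = -2 + (-1 - x) = -3 - x)
((45 + V) - 17)*(-153 + X(-10, U(0))) = ((45 - 34) - 17)*(-153 + (-3 - 2*0**2)) = (11 - 17)*(-153 + (-3 - 2*0)) = -6*(-153 + (-3 - 1*0)) = -6*(-153 + (-3 + 0)) = -6*(-153 - 3) = -6*(-156) = 936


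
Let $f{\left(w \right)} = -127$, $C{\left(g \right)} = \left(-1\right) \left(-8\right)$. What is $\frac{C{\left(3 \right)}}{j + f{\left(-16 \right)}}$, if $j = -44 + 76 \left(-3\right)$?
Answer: $- \frac{8}{399} \approx -0.02005$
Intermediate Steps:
$C{\left(g \right)} = 8$
$j = -272$ ($j = -44 - 228 = -272$)
$\frac{C{\left(3 \right)}}{j + f{\left(-16 \right)}} = \frac{1}{-272 - 127} \cdot 8 = \frac{1}{-399} \cdot 8 = \left(- \frac{1}{399}\right) 8 = - \frac{8}{399}$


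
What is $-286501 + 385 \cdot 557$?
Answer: $-72056$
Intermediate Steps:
$-286501 + 385 \cdot 557 = -286501 + 214445 = -72056$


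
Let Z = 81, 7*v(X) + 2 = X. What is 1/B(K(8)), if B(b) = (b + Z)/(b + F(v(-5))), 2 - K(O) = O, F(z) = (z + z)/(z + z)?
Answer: -1/15 ≈ -0.066667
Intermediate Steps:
v(X) = -2/7 + X/7
F(z) = 1 (F(z) = (2*z)/((2*z)) = (2*z)*(1/(2*z)) = 1)
K(O) = 2 - O
B(b) = (81 + b)/(1 + b) (B(b) = (b + 81)/(b + 1) = (81 + b)/(1 + b))
1/B(K(8)) = 1/((81 + (2 - 1*8))/(1 + (2 - 1*8))) = 1/((81 + (2 - 8))/(1 + (2 - 8))) = 1/((81 - 6)/(1 - 6)) = 1/(75/(-5)) = 1/(-⅕*75) = 1/(-15) = -1/15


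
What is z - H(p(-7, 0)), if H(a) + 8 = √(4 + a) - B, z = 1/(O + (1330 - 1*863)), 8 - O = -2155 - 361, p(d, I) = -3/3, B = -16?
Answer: -23927/2991 - √3 ≈ -9.7317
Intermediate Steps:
p(d, I) = -1 (p(d, I) = -3*⅓ = -1)
O = 2524 (O = 8 - (-2155 - 361) = 8 - 1*(-2516) = 8 + 2516 = 2524)
z = 1/2991 (z = 1/(2524 + (1330 - 1*863)) = 1/(2524 + (1330 - 863)) = 1/(2524 + 467) = 1/2991 ≈ 0.00033434)
H(a) = 8 + √(4 + a) (H(a) = -8 + (√(4 + a) - 1*(-16)) = -8 + (√(4 + a) + 16) = -8 + (16 + √(4 + a)) = 8 + √(4 + a))
z - H(p(-7, 0)) = 1/2991 - (8 + √(4 - 1)) = 1/2991 - (8 + √3) = 1/2991 + (-8 - √3) = -23927/2991 - √3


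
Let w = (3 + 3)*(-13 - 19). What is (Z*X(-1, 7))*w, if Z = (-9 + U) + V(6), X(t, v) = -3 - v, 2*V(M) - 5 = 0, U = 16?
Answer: 18240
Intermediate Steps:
V(M) = 5/2 (V(M) = 5/2 + (1/2)*0 = 5/2 + 0 = 5/2)
Z = 19/2 (Z = (-9 + 16) + 5/2 = 7 + 5/2 = 19/2 ≈ 9.5000)
w = -192 (w = 6*(-32) = -192)
(Z*X(-1, 7))*w = (19*(-3 - 1*7)/2)*(-192) = (19*(-3 - 7)/2)*(-192) = ((19/2)*(-10))*(-192) = -95*(-192) = 18240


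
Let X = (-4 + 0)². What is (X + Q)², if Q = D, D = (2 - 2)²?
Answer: 256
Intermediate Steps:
X = 16 (X = (-4)² = 16)
D = 0 (D = 0² = 0)
Q = 0
(X + Q)² = (16 + 0)² = 16² = 256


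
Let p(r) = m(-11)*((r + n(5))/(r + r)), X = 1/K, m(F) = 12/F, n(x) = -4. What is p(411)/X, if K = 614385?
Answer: -45464490/137 ≈ -3.3186e+5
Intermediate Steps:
X = 1/614385 ≈ 1.6276e-6
p(r) = -6*(-4 + r)/(11*r) (p(r) = (12/(-11))*((r - 4)/(r + r)) = (12*(-1/11))*((-4 + r)/((2*r))) = -12*(-4 + r)*1/(2*r)/11 = -6*(-4 + r)/(11*r))
p(411)/X = ((6/11)*(4 - 1*411)/411)/(1/614385) = ((6/11)*(1/411)*(4 - 411))*614385 = ((6/11)*(1/411)*(-407))*614385 = -74/137*614385 = -45464490/137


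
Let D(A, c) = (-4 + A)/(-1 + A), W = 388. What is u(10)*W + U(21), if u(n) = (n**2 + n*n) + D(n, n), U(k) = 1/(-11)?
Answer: 2569333/33 ≈ 77859.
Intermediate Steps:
D(A, c) = (-4 + A)/(-1 + A)
U(k) = -1/11
u(n) = 2*n**2 + (-4 + n)/(-1 + n) (u(n) = (n**2 + n*n) + (-4 + n)/(-1 + n) = (n**2 + n**2) + (-4 + n)/(-1 + n) = 2*n**2 + (-4 + n)/(-1 + n))
u(10)*W + U(21) = ((-4 + 10 + 2*10**2*(-1 + 10))/(-1 + 10))*388 - 1/11 = ((-4 + 10 + 2*100*9)/9)*388 - 1/11 = ((-4 + 10 + 1800)/9)*388 - 1/11 = ((1/9)*1806)*388 - 1/11 = (602/3)*388 - 1/11 = 233576/3 - 1/11 = 2569333/33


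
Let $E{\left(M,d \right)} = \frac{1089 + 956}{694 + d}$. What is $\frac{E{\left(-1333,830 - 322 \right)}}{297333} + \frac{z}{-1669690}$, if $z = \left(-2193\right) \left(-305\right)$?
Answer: $- \frac{277959420014}{693880967439} \approx -0.40059$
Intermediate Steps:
$z = 668865$
$E{\left(M,d \right)} = \frac{2045}{694 + d}$
$\frac{E{\left(-1333,830 - 322 \right)}}{297333} + \frac{z}{-1669690} = \frac{2045 \frac{1}{694 + \left(830 - 322\right)}}{297333} + \frac{668865}{-1669690} = \frac{2045}{694 + \left(830 - 322\right)} \frac{1}{297333} + 668865 \left(- \frac{1}{1669690}\right) = \frac{2045}{694 + 508} \cdot \frac{1}{297333} - \frac{3111}{7766} = \frac{2045}{1202} \cdot \frac{1}{297333} - \frac{3111}{7766} = \frac{2045}{357394266} - \frac{3111}{7766} = - \frac{277959420014}{693880967439}$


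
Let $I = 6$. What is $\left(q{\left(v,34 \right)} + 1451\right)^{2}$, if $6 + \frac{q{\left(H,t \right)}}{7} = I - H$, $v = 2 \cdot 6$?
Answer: $1868689$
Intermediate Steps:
$v = 12$
$q{\left(H,t \right)} = - 7 H$ ($q{\left(H,t \right)} = -42 + 7 \left(6 - H\right) = -42 - \left(-42 + 7 H\right) = - 7 H$)
$\left(q{\left(v,34 \right)} + 1451\right)^{2} = \left(\left(-7\right) 12 + 1451\right)^{2} = \left(-84 + 1451\right)^{2} = 1367^{2} = 1868689$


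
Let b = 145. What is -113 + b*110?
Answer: 15837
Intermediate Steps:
-113 + b*110 = -113 + 145*110 = -113 + 15950 = 15837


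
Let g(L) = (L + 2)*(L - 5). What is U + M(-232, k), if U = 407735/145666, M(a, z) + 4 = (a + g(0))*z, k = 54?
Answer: -1903738217/145666 ≈ -13069.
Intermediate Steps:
g(L) = (-5 + L)*(2 + L) (g(L) = (2 + L)*(-5 + L) = (-5 + L)*(2 + L))
M(a, z) = -4 + z*(-10 + a) (M(a, z) = -4 + (a + (-10 + 0² - 3*0))*z = -4 + (a + (-10 + 0 + 0))*z = -4 + (a - 10)*z = -4 + (-10 + a)*z = -4 + z*(-10 + a))
U = 407735/145666 (U = 407735*(1/145666) = 407735/145666 ≈ 2.7991)
U + M(-232, k) = 407735/145666 + (-4 - 10*54 - 232*54) = 407735/145666 + (-4 - 540 - 12528) = 407735/145666 - 13072 = -1903738217/145666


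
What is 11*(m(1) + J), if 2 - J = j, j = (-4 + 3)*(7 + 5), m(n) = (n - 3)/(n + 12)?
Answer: 1980/13 ≈ 152.31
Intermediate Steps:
m(n) = (-3 + n)/(12 + n)
j = -12 (j = -1*12 = -12)
J = 14 (J = 2 - 1*(-12) = 2 + 12 = 14)
11*(m(1) + J) = 11*((-3 + 1)/(12 + 1) + 14) = 11*(-2/13 + 14) = 11*(180/13) = 1980/13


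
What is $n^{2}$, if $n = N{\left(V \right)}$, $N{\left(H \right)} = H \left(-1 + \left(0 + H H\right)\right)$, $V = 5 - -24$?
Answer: $593409600$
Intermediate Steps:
$V = 29$ ($V = 5 + 24 = 29$)
$N{\left(H \right)} = H \left(-1 + H^{2}\right)$ ($N{\left(H \right)} = H \left(-1 + \left(0 + H^{2}\right)\right) = H \left(-1 + H^{2}\right)$)
$n = 24360$ ($n = 29^{3} - 29 = 24389 - 29 = 24360$)
$n^{2} = 24360^{2} = 593409600$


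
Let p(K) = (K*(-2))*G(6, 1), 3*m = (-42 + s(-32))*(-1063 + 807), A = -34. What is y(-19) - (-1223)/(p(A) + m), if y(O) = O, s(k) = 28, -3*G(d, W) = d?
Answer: -56675/3176 ≈ -17.845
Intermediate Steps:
G(d, W) = -d/3
m = 3584/3 (m = ((-42 + 28)*(-1063 + 807))/3 = (-14*(-256))/3 = (⅓)*3584 = 3584/3 ≈ 1194.7)
p(K) = 4*K (p(K) = (K*(-2))*(-⅓*6) = -2*K*(-2) = 4*K)
y(-19) - (-1223)/(p(A) + m) = -19 - (-1223)/(4*(-34) + 3584/3) = -19 - (-1223)/(-136 + 3584/3) = -19 - (-1223)/3176/3 = -19 - (-1223)*3/3176 = -19 - 1*(-3669/3176) = -19 + 3669/3176 = -56675/3176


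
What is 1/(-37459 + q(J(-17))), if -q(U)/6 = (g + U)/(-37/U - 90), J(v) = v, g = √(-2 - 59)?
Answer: -83500535353/3127943533611085 - 152286*I*√61/3127943533611085 ≈ -2.6695e-5 - 3.8025e-10*I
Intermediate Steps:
g = I*√61 (g = √(-61) = I*√61 ≈ 7.8102*I)
q(U) = -6*(U + I*√61)/(-90 - 37/U) (q(U) = -6*(I*√61 + U)/(-37/U - 90) = -6*(U + I*√61)/(-90 - 37/U))
1/(-37459 + q(J(-17))) = 1/(-37459 + 6*(-17)*(-17 + I*√61)/(37 + 90*(-17))) = 1/(-37459 + 6*(-17)*(-17 + I*√61)/(37 - 1530)) = 1/(-37459 + 6*(-17)*(-17 + I*√61)/(-1493)) = 1/(-37459 + 6*(-17)*(-1/1493)*(-17 + I*√61)) = 1/(-37459 + (-1734/1493 + 102*I*√61/1493)) = 1/(-55928021/1493 + 102*I*√61/1493)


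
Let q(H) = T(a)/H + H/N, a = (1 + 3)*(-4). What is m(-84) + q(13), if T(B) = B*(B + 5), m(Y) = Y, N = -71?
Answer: -65205/923 ≈ -70.645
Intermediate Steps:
a = -16 (a = 4*(-4) = -16)
T(B) = B*(5 + B)
q(H) = 176/H - H/71 (q(H) = (-16*(5 - 16))/H + H/(-71) = (-16*(-11))/H + H*(-1/71) = 176/H - H/71)
m(-84) + q(13) = -84 + (176/13 - 1/71*13) = -84 + (176*(1/13) - 13/71) = -84 + (176/13 - 13/71) = -84 + 12327/923 = -65205/923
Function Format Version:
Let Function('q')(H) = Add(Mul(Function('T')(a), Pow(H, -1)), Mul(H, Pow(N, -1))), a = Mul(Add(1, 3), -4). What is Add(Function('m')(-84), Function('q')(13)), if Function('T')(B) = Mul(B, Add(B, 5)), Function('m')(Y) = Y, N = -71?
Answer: Rational(-65205, 923) ≈ -70.645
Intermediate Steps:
a = -16 (a = Mul(4, -4) = -16)
Function('T')(B) = Mul(B, Add(5, B))
Function('q')(H) = Add(Mul(176, Pow(H, -1)), Mul(Rational(-1, 71), H)) (Function('q')(H) = Add(Mul(Mul(-16, Add(5, -16)), Pow(H, -1)), Mul(H, Pow(-71, -1))) = Add(Mul(Mul(-16, -11), Pow(H, -1)), Mul(H, Rational(-1, 71))) = Add(Mul(176, Pow(H, -1)), Mul(Rational(-1, 71), H)))
Add(Function('m')(-84), Function('q')(13)) = Add(-84, Add(Mul(176, Pow(13, -1)), Mul(Rational(-1, 71), 13))) = Add(-84, Add(Mul(176, Rational(1, 13)), Rational(-13, 71))) = Add(-84, Add(Rational(176, 13), Rational(-13, 71))) = Add(-84, Rational(12327, 923)) = Rational(-65205, 923)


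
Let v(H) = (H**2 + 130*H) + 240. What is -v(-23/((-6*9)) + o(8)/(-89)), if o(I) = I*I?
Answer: -4665102901/23097636 ≈ -201.97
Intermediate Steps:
o(I) = I**2
v(H) = 240 + H**2 + 130*H
-v(-23/((-6*9)) + o(8)/(-89)) = -(240 + (-23/((-6*9)) + 8**2/(-89))**2 + 130*(-23/((-6*9)) + 8**2/(-89))) = -(240 + (-23/(-54) + 64*(-1/89))**2 + 130*(-23/(-54) + 64*(-1/89))) = -(240 + (-23*(-1/54) - 64/89)**2 + 130*(-23*(-1/54) - 64/89)) = -(240 + (23/54 - 64/89)**2 + 130*(23/54 - 64/89)) = -(240 + (-1409/4806)**2 + 130*(-1409/4806)) = -(240 + 1985281/23097636 - 91585/2403) = -1*4665102901/23097636 = -4665102901/23097636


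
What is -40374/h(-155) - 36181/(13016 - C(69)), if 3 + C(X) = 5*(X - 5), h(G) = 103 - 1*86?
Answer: -30195559/12699 ≈ -2377.8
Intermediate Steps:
h(G) = 17 (h(G) = 103 - 86 = 17)
C(X) = -28 + 5*X (C(X) = -3 + 5*(X - 5) = -3 + 5*(-5 + X) = -3 + (-25 + 5*X) = -28 + 5*X)
-40374/h(-155) - 36181/(13016 - C(69)) = -40374/17 - 36181/(13016 - (-28 + 5*69)) = -40374*1/17 - 36181/(13016 - (-28 + 345)) = -40374/17 - 36181/(13016 - 1*317) = -40374/17 - 36181/(13016 - 317) = -40374/17 - 36181/12699 = -30195559/12699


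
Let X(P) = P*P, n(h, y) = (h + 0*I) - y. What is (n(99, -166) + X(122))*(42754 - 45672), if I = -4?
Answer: -44204782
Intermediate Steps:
n(h, y) = h - y (n(h, y) = (h + 0*(-4)) - y = (h + 0) - y = h - y)
X(P) = P²
(n(99, -166) + X(122))*(42754 - 45672) = ((99 - 1*(-166)) + 122²)*(42754 - 45672) = ((99 + 166) + 14884)*(-2918) = (265 + 14884)*(-2918) = 15149*(-2918) = -44204782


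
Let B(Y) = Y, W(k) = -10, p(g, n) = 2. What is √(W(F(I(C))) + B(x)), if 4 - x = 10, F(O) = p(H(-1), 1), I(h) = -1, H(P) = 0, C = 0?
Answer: 4*I ≈ 4.0*I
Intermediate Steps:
F(O) = 2
x = -6 (x = 4 - 1*10 = 4 - 10 = -6)
√(W(F(I(C))) + B(x)) = √(-10 - 6) = √(-16) = 4*I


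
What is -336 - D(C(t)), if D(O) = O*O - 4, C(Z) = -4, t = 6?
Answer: -348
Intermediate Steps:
D(O) = -4 + O**2 (D(O) = O**2 - 4 = -4 + O**2)
-336 - D(C(t)) = -336 - (-4 + (-4)**2) = -336 - (-4 + 16) = -336 - 1*12 = -336 - 12 = -348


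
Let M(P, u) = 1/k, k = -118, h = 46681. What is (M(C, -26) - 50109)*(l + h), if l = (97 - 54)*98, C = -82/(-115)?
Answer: -300935162385/118 ≈ -2.5503e+9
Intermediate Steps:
C = 82/115 (C = -82*(-1/115) = 82/115 ≈ 0.71304)
l = 4214 (l = 43*98 = 4214)
M(P, u) = -1/118 (M(P, u) = 1/(-118) = -1/118)
(M(C, -26) - 50109)*(l + h) = (-1/118 - 50109)*(4214 + 46681) = -5912863/118*50895 = -300935162385/118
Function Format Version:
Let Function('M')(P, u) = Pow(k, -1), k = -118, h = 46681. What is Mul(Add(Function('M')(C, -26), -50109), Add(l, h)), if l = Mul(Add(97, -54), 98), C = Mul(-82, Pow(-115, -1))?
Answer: Rational(-300935162385, 118) ≈ -2.5503e+9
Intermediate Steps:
C = Rational(82, 115) (C = Mul(-82, Rational(-1, 115)) = Rational(82, 115) ≈ 0.71304)
l = 4214 (l = Mul(43, 98) = 4214)
Function('M')(P, u) = Rational(-1, 118) (Function('M')(P, u) = Pow(-118, -1) = Rational(-1, 118))
Mul(Add(Function('M')(C, -26), -50109), Add(l, h)) = Mul(Add(Rational(-1, 118), -50109), Add(4214, 46681)) = Mul(Rational(-5912863, 118), 50895) = Rational(-300935162385, 118)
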